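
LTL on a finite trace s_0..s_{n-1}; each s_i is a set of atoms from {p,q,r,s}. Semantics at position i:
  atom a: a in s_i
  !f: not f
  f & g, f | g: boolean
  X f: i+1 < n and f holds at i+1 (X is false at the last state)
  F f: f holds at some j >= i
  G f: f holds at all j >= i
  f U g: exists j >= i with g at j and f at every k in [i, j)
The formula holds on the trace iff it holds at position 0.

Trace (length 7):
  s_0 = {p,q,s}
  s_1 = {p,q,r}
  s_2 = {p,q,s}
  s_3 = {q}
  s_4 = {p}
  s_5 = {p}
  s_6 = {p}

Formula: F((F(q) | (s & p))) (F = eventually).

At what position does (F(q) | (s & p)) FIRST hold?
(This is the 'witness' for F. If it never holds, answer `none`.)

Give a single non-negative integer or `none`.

Answer: 0

Derivation:
s_0={p,q,s}: (F(q) | (s & p))=True F(q)=True q=True (s & p)=True s=True p=True
s_1={p,q,r}: (F(q) | (s & p))=True F(q)=True q=True (s & p)=False s=False p=True
s_2={p,q,s}: (F(q) | (s & p))=True F(q)=True q=True (s & p)=True s=True p=True
s_3={q}: (F(q) | (s & p))=True F(q)=True q=True (s & p)=False s=False p=False
s_4={p}: (F(q) | (s & p))=False F(q)=False q=False (s & p)=False s=False p=True
s_5={p}: (F(q) | (s & p))=False F(q)=False q=False (s & p)=False s=False p=True
s_6={p}: (F(q) | (s & p))=False F(q)=False q=False (s & p)=False s=False p=True
F((F(q) | (s & p))) holds; first witness at position 0.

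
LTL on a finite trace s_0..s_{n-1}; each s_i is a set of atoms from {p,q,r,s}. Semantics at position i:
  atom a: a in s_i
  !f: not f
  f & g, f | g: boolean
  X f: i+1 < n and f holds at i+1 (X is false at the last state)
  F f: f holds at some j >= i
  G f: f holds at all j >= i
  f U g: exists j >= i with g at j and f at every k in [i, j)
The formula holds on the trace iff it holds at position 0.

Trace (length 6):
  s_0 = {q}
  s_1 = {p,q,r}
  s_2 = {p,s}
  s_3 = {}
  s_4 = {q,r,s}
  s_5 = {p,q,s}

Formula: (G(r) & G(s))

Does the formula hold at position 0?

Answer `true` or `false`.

s_0={q}: (G(r) & G(s))=False G(r)=False r=False G(s)=False s=False
s_1={p,q,r}: (G(r) & G(s))=False G(r)=False r=True G(s)=False s=False
s_2={p,s}: (G(r) & G(s))=False G(r)=False r=False G(s)=False s=True
s_3={}: (G(r) & G(s))=False G(r)=False r=False G(s)=False s=False
s_4={q,r,s}: (G(r) & G(s))=False G(r)=False r=True G(s)=True s=True
s_5={p,q,s}: (G(r) & G(s))=False G(r)=False r=False G(s)=True s=True

Answer: false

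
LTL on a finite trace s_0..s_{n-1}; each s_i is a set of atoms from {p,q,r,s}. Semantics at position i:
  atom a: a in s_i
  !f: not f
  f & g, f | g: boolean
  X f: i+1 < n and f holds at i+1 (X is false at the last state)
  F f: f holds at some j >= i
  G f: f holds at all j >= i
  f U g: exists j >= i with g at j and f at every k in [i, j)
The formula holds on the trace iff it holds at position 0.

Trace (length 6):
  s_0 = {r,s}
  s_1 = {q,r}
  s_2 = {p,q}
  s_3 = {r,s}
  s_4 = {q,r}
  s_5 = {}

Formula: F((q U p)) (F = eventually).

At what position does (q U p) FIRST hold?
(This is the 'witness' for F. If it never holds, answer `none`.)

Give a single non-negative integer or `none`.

Answer: 1

Derivation:
s_0={r,s}: (q U p)=False q=False p=False
s_1={q,r}: (q U p)=True q=True p=False
s_2={p,q}: (q U p)=True q=True p=True
s_3={r,s}: (q U p)=False q=False p=False
s_4={q,r}: (q U p)=False q=True p=False
s_5={}: (q U p)=False q=False p=False
F((q U p)) holds; first witness at position 1.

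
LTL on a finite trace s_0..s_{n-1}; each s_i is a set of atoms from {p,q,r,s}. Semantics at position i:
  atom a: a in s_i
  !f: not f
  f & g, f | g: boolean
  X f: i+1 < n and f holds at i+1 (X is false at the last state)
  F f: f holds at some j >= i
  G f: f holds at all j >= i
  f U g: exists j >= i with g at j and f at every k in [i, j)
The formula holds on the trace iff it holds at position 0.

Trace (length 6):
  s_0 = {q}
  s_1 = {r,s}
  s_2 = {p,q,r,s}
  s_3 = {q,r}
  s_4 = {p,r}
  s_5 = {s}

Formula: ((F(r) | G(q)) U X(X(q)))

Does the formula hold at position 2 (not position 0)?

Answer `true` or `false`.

Answer: false

Derivation:
s_0={q}: ((F(r) | G(q)) U X(X(q)))=True (F(r) | G(q))=True F(r)=True r=False G(q)=False q=True X(X(q))=True X(q)=False
s_1={r,s}: ((F(r) | G(q)) U X(X(q)))=True (F(r) | G(q))=True F(r)=True r=True G(q)=False q=False X(X(q))=True X(q)=True
s_2={p,q,r,s}: ((F(r) | G(q)) U X(X(q)))=False (F(r) | G(q))=True F(r)=True r=True G(q)=False q=True X(X(q))=False X(q)=True
s_3={q,r}: ((F(r) | G(q)) U X(X(q)))=False (F(r) | G(q))=True F(r)=True r=True G(q)=False q=True X(X(q))=False X(q)=False
s_4={p,r}: ((F(r) | G(q)) U X(X(q)))=False (F(r) | G(q))=True F(r)=True r=True G(q)=False q=False X(X(q))=False X(q)=False
s_5={s}: ((F(r) | G(q)) U X(X(q)))=False (F(r) | G(q))=False F(r)=False r=False G(q)=False q=False X(X(q))=False X(q)=False
Evaluating at position 2: result = False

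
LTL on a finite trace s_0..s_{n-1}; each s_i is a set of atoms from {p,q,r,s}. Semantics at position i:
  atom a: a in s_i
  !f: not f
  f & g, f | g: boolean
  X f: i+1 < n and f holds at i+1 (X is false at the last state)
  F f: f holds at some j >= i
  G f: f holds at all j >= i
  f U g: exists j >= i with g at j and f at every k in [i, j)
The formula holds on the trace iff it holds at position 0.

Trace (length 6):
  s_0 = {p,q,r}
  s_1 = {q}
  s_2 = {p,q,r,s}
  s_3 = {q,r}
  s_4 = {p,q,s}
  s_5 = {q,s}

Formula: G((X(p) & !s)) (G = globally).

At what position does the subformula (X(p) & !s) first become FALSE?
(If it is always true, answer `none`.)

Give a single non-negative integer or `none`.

Answer: 0

Derivation:
s_0={p,q,r}: (X(p) & !s)=False X(p)=False p=True !s=True s=False
s_1={q}: (X(p) & !s)=True X(p)=True p=False !s=True s=False
s_2={p,q,r,s}: (X(p) & !s)=False X(p)=False p=True !s=False s=True
s_3={q,r}: (X(p) & !s)=True X(p)=True p=False !s=True s=False
s_4={p,q,s}: (X(p) & !s)=False X(p)=False p=True !s=False s=True
s_5={q,s}: (X(p) & !s)=False X(p)=False p=False !s=False s=True
G((X(p) & !s)) holds globally = False
First violation at position 0.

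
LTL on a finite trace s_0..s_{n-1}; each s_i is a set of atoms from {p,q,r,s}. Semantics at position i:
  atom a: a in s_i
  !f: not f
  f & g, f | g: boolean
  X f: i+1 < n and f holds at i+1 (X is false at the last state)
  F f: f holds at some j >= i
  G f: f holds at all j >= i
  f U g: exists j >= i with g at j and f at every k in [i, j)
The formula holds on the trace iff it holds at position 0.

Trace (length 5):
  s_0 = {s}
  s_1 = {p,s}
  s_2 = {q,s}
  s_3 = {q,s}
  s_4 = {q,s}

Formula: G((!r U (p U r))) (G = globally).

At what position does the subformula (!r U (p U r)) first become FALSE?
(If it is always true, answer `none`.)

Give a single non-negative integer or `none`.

Answer: 0

Derivation:
s_0={s}: (!r U (p U r))=False !r=True r=False (p U r)=False p=False
s_1={p,s}: (!r U (p U r))=False !r=True r=False (p U r)=False p=True
s_2={q,s}: (!r U (p U r))=False !r=True r=False (p U r)=False p=False
s_3={q,s}: (!r U (p U r))=False !r=True r=False (p U r)=False p=False
s_4={q,s}: (!r U (p U r))=False !r=True r=False (p U r)=False p=False
G((!r U (p U r))) holds globally = False
First violation at position 0.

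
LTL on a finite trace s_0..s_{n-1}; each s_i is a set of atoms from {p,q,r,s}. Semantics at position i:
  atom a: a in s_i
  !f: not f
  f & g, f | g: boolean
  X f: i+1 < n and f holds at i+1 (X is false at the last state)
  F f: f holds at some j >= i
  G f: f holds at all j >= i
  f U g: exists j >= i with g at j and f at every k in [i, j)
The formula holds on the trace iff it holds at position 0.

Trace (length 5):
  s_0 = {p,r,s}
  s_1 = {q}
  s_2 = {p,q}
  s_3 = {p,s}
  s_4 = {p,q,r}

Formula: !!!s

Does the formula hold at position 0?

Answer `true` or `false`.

s_0={p,r,s}: !!!s=False !!s=True !s=False s=True
s_1={q}: !!!s=True !!s=False !s=True s=False
s_2={p,q}: !!!s=True !!s=False !s=True s=False
s_3={p,s}: !!!s=False !!s=True !s=False s=True
s_4={p,q,r}: !!!s=True !!s=False !s=True s=False

Answer: false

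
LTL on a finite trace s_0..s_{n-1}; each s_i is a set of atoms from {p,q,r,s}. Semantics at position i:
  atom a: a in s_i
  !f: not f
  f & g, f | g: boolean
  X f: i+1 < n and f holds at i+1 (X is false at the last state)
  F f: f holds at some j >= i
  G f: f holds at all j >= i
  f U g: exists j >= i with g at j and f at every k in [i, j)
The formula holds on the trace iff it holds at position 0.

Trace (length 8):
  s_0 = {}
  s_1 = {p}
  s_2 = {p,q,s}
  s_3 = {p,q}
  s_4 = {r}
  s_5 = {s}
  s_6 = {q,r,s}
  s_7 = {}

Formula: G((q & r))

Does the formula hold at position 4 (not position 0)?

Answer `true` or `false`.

Answer: false

Derivation:
s_0={}: G((q & r))=False (q & r)=False q=False r=False
s_1={p}: G((q & r))=False (q & r)=False q=False r=False
s_2={p,q,s}: G((q & r))=False (q & r)=False q=True r=False
s_3={p,q}: G((q & r))=False (q & r)=False q=True r=False
s_4={r}: G((q & r))=False (q & r)=False q=False r=True
s_5={s}: G((q & r))=False (q & r)=False q=False r=False
s_6={q,r,s}: G((q & r))=False (q & r)=True q=True r=True
s_7={}: G((q & r))=False (q & r)=False q=False r=False
Evaluating at position 4: result = False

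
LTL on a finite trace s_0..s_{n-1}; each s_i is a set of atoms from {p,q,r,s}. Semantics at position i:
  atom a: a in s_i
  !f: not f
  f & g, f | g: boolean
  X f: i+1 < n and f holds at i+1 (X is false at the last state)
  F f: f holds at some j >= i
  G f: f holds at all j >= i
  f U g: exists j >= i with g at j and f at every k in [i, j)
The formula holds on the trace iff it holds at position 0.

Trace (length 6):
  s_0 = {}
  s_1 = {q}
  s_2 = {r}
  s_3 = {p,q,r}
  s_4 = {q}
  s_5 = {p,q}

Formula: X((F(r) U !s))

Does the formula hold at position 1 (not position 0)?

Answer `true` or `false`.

Answer: true

Derivation:
s_0={}: X((F(r) U !s))=True (F(r) U !s)=True F(r)=True r=False !s=True s=False
s_1={q}: X((F(r) U !s))=True (F(r) U !s)=True F(r)=True r=False !s=True s=False
s_2={r}: X((F(r) U !s))=True (F(r) U !s)=True F(r)=True r=True !s=True s=False
s_3={p,q,r}: X((F(r) U !s))=True (F(r) U !s)=True F(r)=True r=True !s=True s=False
s_4={q}: X((F(r) U !s))=True (F(r) U !s)=True F(r)=False r=False !s=True s=False
s_5={p,q}: X((F(r) U !s))=False (F(r) U !s)=True F(r)=False r=False !s=True s=False
Evaluating at position 1: result = True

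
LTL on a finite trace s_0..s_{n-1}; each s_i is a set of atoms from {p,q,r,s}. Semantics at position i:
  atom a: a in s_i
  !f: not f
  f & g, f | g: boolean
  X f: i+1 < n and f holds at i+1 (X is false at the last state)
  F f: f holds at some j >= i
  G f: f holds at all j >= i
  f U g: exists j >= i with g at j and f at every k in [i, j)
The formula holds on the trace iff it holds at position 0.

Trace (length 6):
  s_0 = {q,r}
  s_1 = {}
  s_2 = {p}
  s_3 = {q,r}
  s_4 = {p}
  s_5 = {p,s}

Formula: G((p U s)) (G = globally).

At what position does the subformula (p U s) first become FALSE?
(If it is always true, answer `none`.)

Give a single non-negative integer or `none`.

Answer: 0

Derivation:
s_0={q,r}: (p U s)=False p=False s=False
s_1={}: (p U s)=False p=False s=False
s_2={p}: (p U s)=False p=True s=False
s_3={q,r}: (p U s)=False p=False s=False
s_4={p}: (p U s)=True p=True s=False
s_5={p,s}: (p U s)=True p=True s=True
G((p U s)) holds globally = False
First violation at position 0.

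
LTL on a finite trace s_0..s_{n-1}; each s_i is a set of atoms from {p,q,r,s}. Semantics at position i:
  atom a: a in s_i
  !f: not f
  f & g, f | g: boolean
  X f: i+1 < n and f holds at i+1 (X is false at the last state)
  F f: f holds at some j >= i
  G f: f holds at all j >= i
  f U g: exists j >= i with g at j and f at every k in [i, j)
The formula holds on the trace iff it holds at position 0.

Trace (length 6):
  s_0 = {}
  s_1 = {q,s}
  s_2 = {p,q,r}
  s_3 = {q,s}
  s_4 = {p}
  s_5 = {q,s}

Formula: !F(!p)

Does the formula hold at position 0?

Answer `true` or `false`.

Answer: false

Derivation:
s_0={}: !F(!p)=False F(!p)=True !p=True p=False
s_1={q,s}: !F(!p)=False F(!p)=True !p=True p=False
s_2={p,q,r}: !F(!p)=False F(!p)=True !p=False p=True
s_3={q,s}: !F(!p)=False F(!p)=True !p=True p=False
s_4={p}: !F(!p)=False F(!p)=True !p=False p=True
s_5={q,s}: !F(!p)=False F(!p)=True !p=True p=False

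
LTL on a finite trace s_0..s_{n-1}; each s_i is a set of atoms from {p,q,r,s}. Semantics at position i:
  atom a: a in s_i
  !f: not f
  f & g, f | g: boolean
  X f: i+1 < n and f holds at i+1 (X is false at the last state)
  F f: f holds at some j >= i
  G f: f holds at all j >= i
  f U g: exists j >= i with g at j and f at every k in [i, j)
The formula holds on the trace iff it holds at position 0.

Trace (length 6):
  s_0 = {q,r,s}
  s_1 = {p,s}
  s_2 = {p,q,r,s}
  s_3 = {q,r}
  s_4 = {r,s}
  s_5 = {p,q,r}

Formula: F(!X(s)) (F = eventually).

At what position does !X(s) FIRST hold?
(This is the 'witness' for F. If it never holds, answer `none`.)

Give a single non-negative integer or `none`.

Answer: 2

Derivation:
s_0={q,r,s}: !X(s)=False X(s)=True s=True
s_1={p,s}: !X(s)=False X(s)=True s=True
s_2={p,q,r,s}: !X(s)=True X(s)=False s=True
s_3={q,r}: !X(s)=False X(s)=True s=False
s_4={r,s}: !X(s)=True X(s)=False s=True
s_5={p,q,r}: !X(s)=True X(s)=False s=False
F(!X(s)) holds; first witness at position 2.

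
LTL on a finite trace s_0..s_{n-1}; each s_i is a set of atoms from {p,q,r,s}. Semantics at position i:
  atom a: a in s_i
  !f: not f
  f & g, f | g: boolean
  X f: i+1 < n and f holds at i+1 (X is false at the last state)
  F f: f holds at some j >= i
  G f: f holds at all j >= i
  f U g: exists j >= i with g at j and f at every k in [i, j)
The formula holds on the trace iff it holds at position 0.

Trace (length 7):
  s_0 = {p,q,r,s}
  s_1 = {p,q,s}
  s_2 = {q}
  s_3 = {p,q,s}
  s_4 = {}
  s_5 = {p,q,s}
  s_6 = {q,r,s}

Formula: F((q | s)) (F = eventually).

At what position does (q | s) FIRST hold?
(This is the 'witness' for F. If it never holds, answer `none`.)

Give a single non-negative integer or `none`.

Answer: 0

Derivation:
s_0={p,q,r,s}: (q | s)=True q=True s=True
s_1={p,q,s}: (q | s)=True q=True s=True
s_2={q}: (q | s)=True q=True s=False
s_3={p,q,s}: (q | s)=True q=True s=True
s_4={}: (q | s)=False q=False s=False
s_5={p,q,s}: (q | s)=True q=True s=True
s_6={q,r,s}: (q | s)=True q=True s=True
F((q | s)) holds; first witness at position 0.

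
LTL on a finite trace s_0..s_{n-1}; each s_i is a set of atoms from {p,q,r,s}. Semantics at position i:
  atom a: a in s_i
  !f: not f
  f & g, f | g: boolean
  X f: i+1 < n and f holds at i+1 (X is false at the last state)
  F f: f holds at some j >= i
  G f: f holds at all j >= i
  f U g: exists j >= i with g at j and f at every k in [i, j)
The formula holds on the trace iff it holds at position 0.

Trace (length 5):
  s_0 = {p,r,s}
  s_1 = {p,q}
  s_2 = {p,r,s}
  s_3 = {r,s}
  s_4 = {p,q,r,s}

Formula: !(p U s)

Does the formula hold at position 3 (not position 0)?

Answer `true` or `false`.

Answer: false

Derivation:
s_0={p,r,s}: !(p U s)=False (p U s)=True p=True s=True
s_1={p,q}: !(p U s)=False (p U s)=True p=True s=False
s_2={p,r,s}: !(p U s)=False (p U s)=True p=True s=True
s_3={r,s}: !(p U s)=False (p U s)=True p=False s=True
s_4={p,q,r,s}: !(p U s)=False (p U s)=True p=True s=True
Evaluating at position 3: result = False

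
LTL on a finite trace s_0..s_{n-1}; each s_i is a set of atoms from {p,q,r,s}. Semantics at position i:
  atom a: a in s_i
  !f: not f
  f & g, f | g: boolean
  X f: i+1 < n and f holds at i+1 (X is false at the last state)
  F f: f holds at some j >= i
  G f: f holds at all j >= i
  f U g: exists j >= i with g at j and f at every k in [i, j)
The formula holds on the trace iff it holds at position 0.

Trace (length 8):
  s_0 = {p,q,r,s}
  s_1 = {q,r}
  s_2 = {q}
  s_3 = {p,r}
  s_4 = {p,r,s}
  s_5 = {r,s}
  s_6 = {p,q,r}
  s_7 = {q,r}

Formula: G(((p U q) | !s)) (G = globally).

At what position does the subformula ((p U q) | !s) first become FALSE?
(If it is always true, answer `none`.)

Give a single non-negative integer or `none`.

s_0={p,q,r,s}: ((p U q) | !s)=True (p U q)=True p=True q=True !s=False s=True
s_1={q,r}: ((p U q) | !s)=True (p U q)=True p=False q=True !s=True s=False
s_2={q}: ((p U q) | !s)=True (p U q)=True p=False q=True !s=True s=False
s_3={p,r}: ((p U q) | !s)=True (p U q)=False p=True q=False !s=True s=False
s_4={p,r,s}: ((p U q) | !s)=False (p U q)=False p=True q=False !s=False s=True
s_5={r,s}: ((p U q) | !s)=False (p U q)=False p=False q=False !s=False s=True
s_6={p,q,r}: ((p U q) | !s)=True (p U q)=True p=True q=True !s=True s=False
s_7={q,r}: ((p U q) | !s)=True (p U q)=True p=False q=True !s=True s=False
G(((p U q) | !s)) holds globally = False
First violation at position 4.

Answer: 4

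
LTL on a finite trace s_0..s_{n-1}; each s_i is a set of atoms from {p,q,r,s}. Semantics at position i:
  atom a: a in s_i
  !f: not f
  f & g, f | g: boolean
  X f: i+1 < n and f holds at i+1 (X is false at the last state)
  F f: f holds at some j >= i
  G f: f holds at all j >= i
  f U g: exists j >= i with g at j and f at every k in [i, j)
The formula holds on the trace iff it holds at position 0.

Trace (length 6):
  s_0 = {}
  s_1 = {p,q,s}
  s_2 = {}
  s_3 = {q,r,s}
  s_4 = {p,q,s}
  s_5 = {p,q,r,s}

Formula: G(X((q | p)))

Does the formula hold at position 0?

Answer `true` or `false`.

s_0={}: G(X((q | p)))=False X((q | p))=True (q | p)=False q=False p=False
s_1={p,q,s}: G(X((q | p)))=False X((q | p))=False (q | p)=True q=True p=True
s_2={}: G(X((q | p)))=False X((q | p))=True (q | p)=False q=False p=False
s_3={q,r,s}: G(X((q | p)))=False X((q | p))=True (q | p)=True q=True p=False
s_4={p,q,s}: G(X((q | p)))=False X((q | p))=True (q | p)=True q=True p=True
s_5={p,q,r,s}: G(X((q | p)))=False X((q | p))=False (q | p)=True q=True p=True

Answer: false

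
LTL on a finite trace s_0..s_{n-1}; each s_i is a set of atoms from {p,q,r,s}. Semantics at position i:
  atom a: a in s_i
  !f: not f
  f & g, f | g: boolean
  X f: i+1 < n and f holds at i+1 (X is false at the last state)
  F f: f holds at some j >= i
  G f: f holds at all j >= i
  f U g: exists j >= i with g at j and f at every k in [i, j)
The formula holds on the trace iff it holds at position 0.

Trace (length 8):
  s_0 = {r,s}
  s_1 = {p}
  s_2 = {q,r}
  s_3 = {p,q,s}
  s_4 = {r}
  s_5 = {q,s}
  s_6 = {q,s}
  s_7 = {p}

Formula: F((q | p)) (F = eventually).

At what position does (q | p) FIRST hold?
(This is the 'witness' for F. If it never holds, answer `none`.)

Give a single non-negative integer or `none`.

s_0={r,s}: (q | p)=False q=False p=False
s_1={p}: (q | p)=True q=False p=True
s_2={q,r}: (q | p)=True q=True p=False
s_3={p,q,s}: (q | p)=True q=True p=True
s_4={r}: (q | p)=False q=False p=False
s_5={q,s}: (q | p)=True q=True p=False
s_6={q,s}: (q | p)=True q=True p=False
s_7={p}: (q | p)=True q=False p=True
F((q | p)) holds; first witness at position 1.

Answer: 1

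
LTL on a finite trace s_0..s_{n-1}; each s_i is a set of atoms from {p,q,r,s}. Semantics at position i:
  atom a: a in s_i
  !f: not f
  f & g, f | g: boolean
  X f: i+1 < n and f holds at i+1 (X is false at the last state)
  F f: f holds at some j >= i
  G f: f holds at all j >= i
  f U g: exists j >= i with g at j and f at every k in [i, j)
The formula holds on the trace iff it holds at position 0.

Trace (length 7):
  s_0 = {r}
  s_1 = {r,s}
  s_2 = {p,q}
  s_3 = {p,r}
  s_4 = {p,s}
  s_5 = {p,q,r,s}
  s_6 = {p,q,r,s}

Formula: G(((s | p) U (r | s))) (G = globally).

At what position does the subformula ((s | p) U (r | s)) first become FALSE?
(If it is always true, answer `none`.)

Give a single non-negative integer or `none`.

Answer: none

Derivation:
s_0={r}: ((s | p) U (r | s))=True (s | p)=False s=False p=False (r | s)=True r=True
s_1={r,s}: ((s | p) U (r | s))=True (s | p)=True s=True p=False (r | s)=True r=True
s_2={p,q}: ((s | p) U (r | s))=True (s | p)=True s=False p=True (r | s)=False r=False
s_3={p,r}: ((s | p) U (r | s))=True (s | p)=True s=False p=True (r | s)=True r=True
s_4={p,s}: ((s | p) U (r | s))=True (s | p)=True s=True p=True (r | s)=True r=False
s_5={p,q,r,s}: ((s | p) U (r | s))=True (s | p)=True s=True p=True (r | s)=True r=True
s_6={p,q,r,s}: ((s | p) U (r | s))=True (s | p)=True s=True p=True (r | s)=True r=True
G(((s | p) U (r | s))) holds globally = True
No violation — formula holds at every position.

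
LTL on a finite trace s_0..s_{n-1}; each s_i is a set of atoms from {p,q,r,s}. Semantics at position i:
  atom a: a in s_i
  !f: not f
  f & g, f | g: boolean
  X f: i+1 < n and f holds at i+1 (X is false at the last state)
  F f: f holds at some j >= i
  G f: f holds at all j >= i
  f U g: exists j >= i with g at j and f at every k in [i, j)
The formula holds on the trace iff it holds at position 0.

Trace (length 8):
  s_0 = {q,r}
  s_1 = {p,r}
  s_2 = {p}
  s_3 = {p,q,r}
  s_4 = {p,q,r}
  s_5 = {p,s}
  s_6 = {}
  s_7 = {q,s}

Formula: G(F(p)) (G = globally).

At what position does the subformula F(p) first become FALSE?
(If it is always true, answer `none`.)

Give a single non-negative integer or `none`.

s_0={q,r}: F(p)=True p=False
s_1={p,r}: F(p)=True p=True
s_2={p}: F(p)=True p=True
s_3={p,q,r}: F(p)=True p=True
s_4={p,q,r}: F(p)=True p=True
s_5={p,s}: F(p)=True p=True
s_6={}: F(p)=False p=False
s_7={q,s}: F(p)=False p=False
G(F(p)) holds globally = False
First violation at position 6.

Answer: 6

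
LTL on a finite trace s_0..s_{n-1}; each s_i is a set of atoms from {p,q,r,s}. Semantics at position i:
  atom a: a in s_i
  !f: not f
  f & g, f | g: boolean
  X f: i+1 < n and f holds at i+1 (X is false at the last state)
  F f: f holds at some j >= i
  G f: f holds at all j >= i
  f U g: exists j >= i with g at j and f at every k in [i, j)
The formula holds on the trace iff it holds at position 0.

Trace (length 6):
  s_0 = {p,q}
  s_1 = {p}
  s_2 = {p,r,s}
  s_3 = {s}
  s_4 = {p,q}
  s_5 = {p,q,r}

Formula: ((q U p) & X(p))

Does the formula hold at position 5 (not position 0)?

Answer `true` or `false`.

Answer: false

Derivation:
s_0={p,q}: ((q U p) & X(p))=True (q U p)=True q=True p=True X(p)=True
s_1={p}: ((q U p) & X(p))=True (q U p)=True q=False p=True X(p)=True
s_2={p,r,s}: ((q U p) & X(p))=False (q U p)=True q=False p=True X(p)=False
s_3={s}: ((q U p) & X(p))=False (q U p)=False q=False p=False X(p)=True
s_4={p,q}: ((q U p) & X(p))=True (q U p)=True q=True p=True X(p)=True
s_5={p,q,r}: ((q U p) & X(p))=False (q U p)=True q=True p=True X(p)=False
Evaluating at position 5: result = False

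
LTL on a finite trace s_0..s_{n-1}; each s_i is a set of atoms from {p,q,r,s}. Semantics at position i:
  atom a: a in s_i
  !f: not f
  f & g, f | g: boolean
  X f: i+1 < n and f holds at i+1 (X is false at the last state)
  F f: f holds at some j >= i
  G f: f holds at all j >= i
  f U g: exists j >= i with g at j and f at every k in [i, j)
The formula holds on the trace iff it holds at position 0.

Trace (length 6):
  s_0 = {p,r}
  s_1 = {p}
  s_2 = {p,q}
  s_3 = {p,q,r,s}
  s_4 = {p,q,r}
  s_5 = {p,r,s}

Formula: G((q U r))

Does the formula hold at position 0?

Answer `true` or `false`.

s_0={p,r}: G((q U r))=False (q U r)=True q=False r=True
s_1={p}: G((q U r))=False (q U r)=False q=False r=False
s_2={p,q}: G((q U r))=True (q U r)=True q=True r=False
s_3={p,q,r,s}: G((q U r))=True (q U r)=True q=True r=True
s_4={p,q,r}: G((q U r))=True (q U r)=True q=True r=True
s_5={p,r,s}: G((q U r))=True (q U r)=True q=False r=True

Answer: false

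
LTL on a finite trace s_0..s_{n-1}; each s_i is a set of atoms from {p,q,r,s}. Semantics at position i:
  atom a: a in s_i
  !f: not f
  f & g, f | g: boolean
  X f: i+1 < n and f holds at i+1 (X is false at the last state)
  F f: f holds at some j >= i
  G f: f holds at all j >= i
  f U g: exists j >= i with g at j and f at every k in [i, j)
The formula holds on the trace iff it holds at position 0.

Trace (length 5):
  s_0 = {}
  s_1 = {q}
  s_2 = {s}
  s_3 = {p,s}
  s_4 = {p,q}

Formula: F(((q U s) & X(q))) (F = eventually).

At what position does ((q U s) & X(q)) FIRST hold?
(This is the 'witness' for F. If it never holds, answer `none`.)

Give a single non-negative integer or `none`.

s_0={}: ((q U s) & X(q))=False (q U s)=False q=False s=False X(q)=True
s_1={q}: ((q U s) & X(q))=False (q U s)=True q=True s=False X(q)=False
s_2={s}: ((q U s) & X(q))=False (q U s)=True q=False s=True X(q)=False
s_3={p,s}: ((q U s) & X(q))=True (q U s)=True q=False s=True X(q)=True
s_4={p,q}: ((q U s) & X(q))=False (q U s)=False q=True s=False X(q)=False
F(((q U s) & X(q))) holds; first witness at position 3.

Answer: 3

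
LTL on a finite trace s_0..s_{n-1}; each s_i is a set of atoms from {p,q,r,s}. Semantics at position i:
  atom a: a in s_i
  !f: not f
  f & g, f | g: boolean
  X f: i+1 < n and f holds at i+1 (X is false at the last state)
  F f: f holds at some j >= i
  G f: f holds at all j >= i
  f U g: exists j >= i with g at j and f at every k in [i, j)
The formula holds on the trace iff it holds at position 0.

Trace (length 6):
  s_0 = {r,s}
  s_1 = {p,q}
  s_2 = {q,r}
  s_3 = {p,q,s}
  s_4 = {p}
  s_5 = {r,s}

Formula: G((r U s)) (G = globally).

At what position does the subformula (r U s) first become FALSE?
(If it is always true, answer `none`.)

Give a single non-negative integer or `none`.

Answer: 1

Derivation:
s_0={r,s}: (r U s)=True r=True s=True
s_1={p,q}: (r U s)=False r=False s=False
s_2={q,r}: (r U s)=True r=True s=False
s_3={p,q,s}: (r U s)=True r=False s=True
s_4={p}: (r U s)=False r=False s=False
s_5={r,s}: (r U s)=True r=True s=True
G((r U s)) holds globally = False
First violation at position 1.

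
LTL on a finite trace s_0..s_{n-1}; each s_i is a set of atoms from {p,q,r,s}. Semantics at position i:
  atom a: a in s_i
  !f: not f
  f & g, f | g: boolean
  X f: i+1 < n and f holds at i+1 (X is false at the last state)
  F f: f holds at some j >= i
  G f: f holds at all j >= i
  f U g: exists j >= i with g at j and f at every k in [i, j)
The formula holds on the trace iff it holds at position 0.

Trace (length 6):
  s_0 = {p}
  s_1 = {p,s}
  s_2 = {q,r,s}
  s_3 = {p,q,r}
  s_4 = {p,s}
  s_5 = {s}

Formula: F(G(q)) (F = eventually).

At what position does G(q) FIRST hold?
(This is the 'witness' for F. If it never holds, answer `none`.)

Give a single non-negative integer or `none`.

s_0={p}: G(q)=False q=False
s_1={p,s}: G(q)=False q=False
s_2={q,r,s}: G(q)=False q=True
s_3={p,q,r}: G(q)=False q=True
s_4={p,s}: G(q)=False q=False
s_5={s}: G(q)=False q=False
F(G(q)) does not hold (no witness exists).

Answer: none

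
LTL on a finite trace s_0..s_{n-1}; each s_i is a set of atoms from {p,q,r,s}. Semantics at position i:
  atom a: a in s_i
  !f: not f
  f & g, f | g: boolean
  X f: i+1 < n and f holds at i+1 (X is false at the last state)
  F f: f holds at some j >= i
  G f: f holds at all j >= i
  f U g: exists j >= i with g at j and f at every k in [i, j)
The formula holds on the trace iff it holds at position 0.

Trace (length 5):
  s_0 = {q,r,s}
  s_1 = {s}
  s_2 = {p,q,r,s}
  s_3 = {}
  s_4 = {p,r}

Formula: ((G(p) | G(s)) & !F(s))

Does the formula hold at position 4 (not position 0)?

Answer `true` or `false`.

s_0={q,r,s}: ((G(p) | G(s)) & !F(s))=False (G(p) | G(s))=False G(p)=False p=False G(s)=False s=True !F(s)=False F(s)=True
s_1={s}: ((G(p) | G(s)) & !F(s))=False (G(p) | G(s))=False G(p)=False p=False G(s)=False s=True !F(s)=False F(s)=True
s_2={p,q,r,s}: ((G(p) | G(s)) & !F(s))=False (G(p) | G(s))=False G(p)=False p=True G(s)=False s=True !F(s)=False F(s)=True
s_3={}: ((G(p) | G(s)) & !F(s))=False (G(p) | G(s))=False G(p)=False p=False G(s)=False s=False !F(s)=True F(s)=False
s_4={p,r}: ((G(p) | G(s)) & !F(s))=True (G(p) | G(s))=True G(p)=True p=True G(s)=False s=False !F(s)=True F(s)=False
Evaluating at position 4: result = True

Answer: true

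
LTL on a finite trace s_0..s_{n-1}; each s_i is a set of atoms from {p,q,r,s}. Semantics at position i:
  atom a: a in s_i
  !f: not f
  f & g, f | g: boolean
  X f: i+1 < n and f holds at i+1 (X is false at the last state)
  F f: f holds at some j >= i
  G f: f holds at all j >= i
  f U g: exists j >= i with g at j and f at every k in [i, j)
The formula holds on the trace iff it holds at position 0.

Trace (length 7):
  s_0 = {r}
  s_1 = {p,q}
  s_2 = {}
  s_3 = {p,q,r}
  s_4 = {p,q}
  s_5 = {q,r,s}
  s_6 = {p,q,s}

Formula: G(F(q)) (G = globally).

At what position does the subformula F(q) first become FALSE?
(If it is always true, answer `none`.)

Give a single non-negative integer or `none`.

Answer: none

Derivation:
s_0={r}: F(q)=True q=False
s_1={p,q}: F(q)=True q=True
s_2={}: F(q)=True q=False
s_3={p,q,r}: F(q)=True q=True
s_4={p,q}: F(q)=True q=True
s_5={q,r,s}: F(q)=True q=True
s_6={p,q,s}: F(q)=True q=True
G(F(q)) holds globally = True
No violation — formula holds at every position.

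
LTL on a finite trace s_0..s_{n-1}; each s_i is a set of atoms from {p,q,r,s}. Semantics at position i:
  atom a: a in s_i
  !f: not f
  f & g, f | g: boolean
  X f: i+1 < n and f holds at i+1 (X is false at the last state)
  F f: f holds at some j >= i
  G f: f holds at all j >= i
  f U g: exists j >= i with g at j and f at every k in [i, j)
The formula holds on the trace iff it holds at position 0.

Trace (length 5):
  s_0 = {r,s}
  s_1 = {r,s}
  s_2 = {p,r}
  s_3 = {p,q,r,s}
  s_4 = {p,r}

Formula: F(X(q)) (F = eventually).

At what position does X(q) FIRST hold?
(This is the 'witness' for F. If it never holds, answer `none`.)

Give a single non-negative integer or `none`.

s_0={r,s}: X(q)=False q=False
s_1={r,s}: X(q)=False q=False
s_2={p,r}: X(q)=True q=False
s_3={p,q,r,s}: X(q)=False q=True
s_4={p,r}: X(q)=False q=False
F(X(q)) holds; first witness at position 2.

Answer: 2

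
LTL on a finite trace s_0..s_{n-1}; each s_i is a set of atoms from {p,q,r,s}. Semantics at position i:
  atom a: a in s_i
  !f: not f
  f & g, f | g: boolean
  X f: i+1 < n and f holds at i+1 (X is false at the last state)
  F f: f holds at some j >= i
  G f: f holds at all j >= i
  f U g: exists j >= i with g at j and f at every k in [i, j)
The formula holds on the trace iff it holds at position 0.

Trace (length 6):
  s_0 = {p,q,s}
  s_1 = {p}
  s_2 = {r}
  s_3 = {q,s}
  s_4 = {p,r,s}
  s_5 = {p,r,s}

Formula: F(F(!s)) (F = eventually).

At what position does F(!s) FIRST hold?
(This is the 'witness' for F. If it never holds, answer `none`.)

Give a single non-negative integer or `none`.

Answer: 0

Derivation:
s_0={p,q,s}: F(!s)=True !s=False s=True
s_1={p}: F(!s)=True !s=True s=False
s_2={r}: F(!s)=True !s=True s=False
s_3={q,s}: F(!s)=False !s=False s=True
s_4={p,r,s}: F(!s)=False !s=False s=True
s_5={p,r,s}: F(!s)=False !s=False s=True
F(F(!s)) holds; first witness at position 0.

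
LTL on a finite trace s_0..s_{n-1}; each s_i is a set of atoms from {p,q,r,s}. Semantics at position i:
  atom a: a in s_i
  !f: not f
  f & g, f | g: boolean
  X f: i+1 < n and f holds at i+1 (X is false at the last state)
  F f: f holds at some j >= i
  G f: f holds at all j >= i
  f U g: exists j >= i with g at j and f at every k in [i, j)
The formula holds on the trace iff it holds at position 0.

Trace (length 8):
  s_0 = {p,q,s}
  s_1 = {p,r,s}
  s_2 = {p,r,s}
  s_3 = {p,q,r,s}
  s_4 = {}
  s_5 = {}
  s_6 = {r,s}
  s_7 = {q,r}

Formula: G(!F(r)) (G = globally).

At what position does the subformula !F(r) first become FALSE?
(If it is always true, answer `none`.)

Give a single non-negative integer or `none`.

Answer: 0

Derivation:
s_0={p,q,s}: !F(r)=False F(r)=True r=False
s_1={p,r,s}: !F(r)=False F(r)=True r=True
s_2={p,r,s}: !F(r)=False F(r)=True r=True
s_3={p,q,r,s}: !F(r)=False F(r)=True r=True
s_4={}: !F(r)=False F(r)=True r=False
s_5={}: !F(r)=False F(r)=True r=False
s_6={r,s}: !F(r)=False F(r)=True r=True
s_7={q,r}: !F(r)=False F(r)=True r=True
G(!F(r)) holds globally = False
First violation at position 0.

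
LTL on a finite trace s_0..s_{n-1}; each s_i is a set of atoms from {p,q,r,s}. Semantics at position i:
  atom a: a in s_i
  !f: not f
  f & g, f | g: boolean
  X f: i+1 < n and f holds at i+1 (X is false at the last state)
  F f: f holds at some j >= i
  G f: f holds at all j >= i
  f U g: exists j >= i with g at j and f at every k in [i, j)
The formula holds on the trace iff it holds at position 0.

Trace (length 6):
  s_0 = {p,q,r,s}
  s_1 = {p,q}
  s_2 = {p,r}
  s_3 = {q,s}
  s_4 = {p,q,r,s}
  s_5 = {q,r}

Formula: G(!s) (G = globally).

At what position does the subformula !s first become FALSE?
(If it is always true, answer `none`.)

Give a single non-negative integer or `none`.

Answer: 0

Derivation:
s_0={p,q,r,s}: !s=False s=True
s_1={p,q}: !s=True s=False
s_2={p,r}: !s=True s=False
s_3={q,s}: !s=False s=True
s_4={p,q,r,s}: !s=False s=True
s_5={q,r}: !s=True s=False
G(!s) holds globally = False
First violation at position 0.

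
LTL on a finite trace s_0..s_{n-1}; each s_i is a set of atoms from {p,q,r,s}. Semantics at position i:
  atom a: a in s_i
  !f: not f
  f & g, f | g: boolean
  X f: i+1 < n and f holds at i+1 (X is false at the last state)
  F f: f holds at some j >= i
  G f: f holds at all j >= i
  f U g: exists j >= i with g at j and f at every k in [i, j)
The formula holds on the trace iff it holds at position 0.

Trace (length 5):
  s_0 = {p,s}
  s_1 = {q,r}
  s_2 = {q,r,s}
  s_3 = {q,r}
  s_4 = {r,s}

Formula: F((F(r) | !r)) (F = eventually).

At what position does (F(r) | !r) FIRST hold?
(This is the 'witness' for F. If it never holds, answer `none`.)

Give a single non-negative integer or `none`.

Answer: 0

Derivation:
s_0={p,s}: (F(r) | !r)=True F(r)=True r=False !r=True
s_1={q,r}: (F(r) | !r)=True F(r)=True r=True !r=False
s_2={q,r,s}: (F(r) | !r)=True F(r)=True r=True !r=False
s_3={q,r}: (F(r) | !r)=True F(r)=True r=True !r=False
s_4={r,s}: (F(r) | !r)=True F(r)=True r=True !r=False
F((F(r) | !r)) holds; first witness at position 0.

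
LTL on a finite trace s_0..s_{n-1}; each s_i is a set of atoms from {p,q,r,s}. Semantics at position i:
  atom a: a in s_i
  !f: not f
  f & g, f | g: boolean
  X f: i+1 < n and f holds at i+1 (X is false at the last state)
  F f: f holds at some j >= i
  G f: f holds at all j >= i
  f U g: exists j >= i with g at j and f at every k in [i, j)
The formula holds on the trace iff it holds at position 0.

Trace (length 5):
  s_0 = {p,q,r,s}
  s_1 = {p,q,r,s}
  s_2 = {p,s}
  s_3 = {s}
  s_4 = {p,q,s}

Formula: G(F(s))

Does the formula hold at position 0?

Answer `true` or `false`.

s_0={p,q,r,s}: G(F(s))=True F(s)=True s=True
s_1={p,q,r,s}: G(F(s))=True F(s)=True s=True
s_2={p,s}: G(F(s))=True F(s)=True s=True
s_3={s}: G(F(s))=True F(s)=True s=True
s_4={p,q,s}: G(F(s))=True F(s)=True s=True

Answer: true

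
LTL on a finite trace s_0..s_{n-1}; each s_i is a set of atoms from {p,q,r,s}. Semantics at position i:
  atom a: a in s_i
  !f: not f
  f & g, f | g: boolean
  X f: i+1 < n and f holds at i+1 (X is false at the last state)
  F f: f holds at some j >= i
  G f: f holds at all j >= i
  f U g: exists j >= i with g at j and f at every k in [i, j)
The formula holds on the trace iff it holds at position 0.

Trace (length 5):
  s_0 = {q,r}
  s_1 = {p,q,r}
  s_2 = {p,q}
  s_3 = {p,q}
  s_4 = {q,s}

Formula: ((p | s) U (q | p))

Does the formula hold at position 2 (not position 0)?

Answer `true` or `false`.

s_0={q,r}: ((p | s) U (q | p))=True (p | s)=False p=False s=False (q | p)=True q=True
s_1={p,q,r}: ((p | s) U (q | p))=True (p | s)=True p=True s=False (q | p)=True q=True
s_2={p,q}: ((p | s) U (q | p))=True (p | s)=True p=True s=False (q | p)=True q=True
s_3={p,q}: ((p | s) U (q | p))=True (p | s)=True p=True s=False (q | p)=True q=True
s_4={q,s}: ((p | s) U (q | p))=True (p | s)=True p=False s=True (q | p)=True q=True
Evaluating at position 2: result = True

Answer: true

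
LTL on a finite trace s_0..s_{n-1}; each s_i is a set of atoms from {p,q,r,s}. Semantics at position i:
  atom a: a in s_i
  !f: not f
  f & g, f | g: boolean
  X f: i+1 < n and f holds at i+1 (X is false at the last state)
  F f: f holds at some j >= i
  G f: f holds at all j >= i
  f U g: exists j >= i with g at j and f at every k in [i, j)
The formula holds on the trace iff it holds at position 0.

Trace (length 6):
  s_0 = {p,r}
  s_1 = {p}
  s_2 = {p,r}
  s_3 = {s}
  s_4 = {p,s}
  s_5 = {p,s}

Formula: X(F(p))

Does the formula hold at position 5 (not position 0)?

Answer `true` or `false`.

Answer: false

Derivation:
s_0={p,r}: X(F(p))=True F(p)=True p=True
s_1={p}: X(F(p))=True F(p)=True p=True
s_2={p,r}: X(F(p))=True F(p)=True p=True
s_3={s}: X(F(p))=True F(p)=True p=False
s_4={p,s}: X(F(p))=True F(p)=True p=True
s_5={p,s}: X(F(p))=False F(p)=True p=True
Evaluating at position 5: result = False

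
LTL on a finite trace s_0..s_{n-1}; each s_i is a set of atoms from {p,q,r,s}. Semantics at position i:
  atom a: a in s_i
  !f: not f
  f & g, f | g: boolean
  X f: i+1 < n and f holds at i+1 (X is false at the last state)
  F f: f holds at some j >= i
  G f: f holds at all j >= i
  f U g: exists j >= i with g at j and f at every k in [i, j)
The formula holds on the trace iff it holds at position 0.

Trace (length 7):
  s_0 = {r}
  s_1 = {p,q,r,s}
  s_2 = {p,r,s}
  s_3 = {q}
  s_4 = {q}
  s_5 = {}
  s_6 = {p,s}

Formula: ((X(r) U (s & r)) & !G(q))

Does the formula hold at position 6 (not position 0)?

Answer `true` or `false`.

Answer: false

Derivation:
s_0={r}: ((X(r) U (s & r)) & !G(q))=True (X(r) U (s & r))=True X(r)=True r=True (s & r)=False s=False !G(q)=True G(q)=False q=False
s_1={p,q,r,s}: ((X(r) U (s & r)) & !G(q))=True (X(r) U (s & r))=True X(r)=True r=True (s & r)=True s=True !G(q)=True G(q)=False q=True
s_2={p,r,s}: ((X(r) U (s & r)) & !G(q))=True (X(r) U (s & r))=True X(r)=False r=True (s & r)=True s=True !G(q)=True G(q)=False q=False
s_3={q}: ((X(r) U (s & r)) & !G(q))=False (X(r) U (s & r))=False X(r)=False r=False (s & r)=False s=False !G(q)=True G(q)=False q=True
s_4={q}: ((X(r) U (s & r)) & !G(q))=False (X(r) U (s & r))=False X(r)=False r=False (s & r)=False s=False !G(q)=True G(q)=False q=True
s_5={}: ((X(r) U (s & r)) & !G(q))=False (X(r) U (s & r))=False X(r)=False r=False (s & r)=False s=False !G(q)=True G(q)=False q=False
s_6={p,s}: ((X(r) U (s & r)) & !G(q))=False (X(r) U (s & r))=False X(r)=False r=False (s & r)=False s=True !G(q)=True G(q)=False q=False
Evaluating at position 6: result = False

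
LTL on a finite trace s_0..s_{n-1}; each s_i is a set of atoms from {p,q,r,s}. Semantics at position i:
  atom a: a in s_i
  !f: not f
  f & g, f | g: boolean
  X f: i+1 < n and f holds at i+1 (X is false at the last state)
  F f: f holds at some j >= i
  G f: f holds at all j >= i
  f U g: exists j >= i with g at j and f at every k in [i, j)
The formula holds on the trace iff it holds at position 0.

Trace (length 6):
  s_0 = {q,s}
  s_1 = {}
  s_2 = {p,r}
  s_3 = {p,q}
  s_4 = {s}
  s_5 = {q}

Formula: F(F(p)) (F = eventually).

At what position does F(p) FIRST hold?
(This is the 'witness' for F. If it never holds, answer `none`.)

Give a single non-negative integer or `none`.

Answer: 0

Derivation:
s_0={q,s}: F(p)=True p=False
s_1={}: F(p)=True p=False
s_2={p,r}: F(p)=True p=True
s_3={p,q}: F(p)=True p=True
s_4={s}: F(p)=False p=False
s_5={q}: F(p)=False p=False
F(F(p)) holds; first witness at position 0.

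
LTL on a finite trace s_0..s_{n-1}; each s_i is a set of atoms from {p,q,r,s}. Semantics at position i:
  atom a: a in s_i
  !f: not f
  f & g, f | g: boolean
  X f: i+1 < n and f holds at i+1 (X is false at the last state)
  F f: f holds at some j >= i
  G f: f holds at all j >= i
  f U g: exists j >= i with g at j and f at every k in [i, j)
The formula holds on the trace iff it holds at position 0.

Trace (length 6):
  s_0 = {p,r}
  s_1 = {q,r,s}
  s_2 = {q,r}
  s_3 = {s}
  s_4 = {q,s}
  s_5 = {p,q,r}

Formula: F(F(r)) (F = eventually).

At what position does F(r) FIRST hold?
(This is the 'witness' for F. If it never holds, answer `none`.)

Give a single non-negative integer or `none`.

Answer: 0

Derivation:
s_0={p,r}: F(r)=True r=True
s_1={q,r,s}: F(r)=True r=True
s_2={q,r}: F(r)=True r=True
s_3={s}: F(r)=True r=False
s_4={q,s}: F(r)=True r=False
s_5={p,q,r}: F(r)=True r=True
F(F(r)) holds; first witness at position 0.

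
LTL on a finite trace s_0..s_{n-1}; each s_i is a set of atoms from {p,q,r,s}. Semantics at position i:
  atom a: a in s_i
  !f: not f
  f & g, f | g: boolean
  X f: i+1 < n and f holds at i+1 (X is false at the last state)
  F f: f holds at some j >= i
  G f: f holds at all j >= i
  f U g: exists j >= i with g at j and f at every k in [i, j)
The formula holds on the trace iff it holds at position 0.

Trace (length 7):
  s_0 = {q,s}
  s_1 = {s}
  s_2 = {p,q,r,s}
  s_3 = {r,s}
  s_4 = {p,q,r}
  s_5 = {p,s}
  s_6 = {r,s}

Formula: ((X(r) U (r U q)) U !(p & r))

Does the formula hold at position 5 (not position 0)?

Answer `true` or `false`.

Answer: true

Derivation:
s_0={q,s}: ((X(r) U (r U q)) U !(p & r))=True (X(r) U (r U q))=True X(r)=False r=False (r U q)=True q=True !(p & r)=True (p & r)=False p=False
s_1={s}: ((X(r) U (r U q)) U !(p & r))=True (X(r) U (r U q))=True X(r)=True r=False (r U q)=False q=False !(p & r)=True (p & r)=False p=False
s_2={p,q,r,s}: ((X(r) U (r U q)) U !(p & r))=True (X(r) U (r U q))=True X(r)=True r=True (r U q)=True q=True !(p & r)=False (p & r)=True p=True
s_3={r,s}: ((X(r) U (r U q)) U !(p & r))=True (X(r) U (r U q))=True X(r)=True r=True (r U q)=True q=False !(p & r)=True (p & r)=False p=False
s_4={p,q,r}: ((X(r) U (r U q)) U !(p & r))=True (X(r) U (r U q))=True X(r)=False r=True (r U q)=True q=True !(p & r)=False (p & r)=True p=True
s_5={p,s}: ((X(r) U (r U q)) U !(p & r))=True (X(r) U (r U q))=False X(r)=True r=False (r U q)=False q=False !(p & r)=True (p & r)=False p=True
s_6={r,s}: ((X(r) U (r U q)) U !(p & r))=True (X(r) U (r U q))=False X(r)=False r=True (r U q)=False q=False !(p & r)=True (p & r)=False p=False
Evaluating at position 5: result = True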